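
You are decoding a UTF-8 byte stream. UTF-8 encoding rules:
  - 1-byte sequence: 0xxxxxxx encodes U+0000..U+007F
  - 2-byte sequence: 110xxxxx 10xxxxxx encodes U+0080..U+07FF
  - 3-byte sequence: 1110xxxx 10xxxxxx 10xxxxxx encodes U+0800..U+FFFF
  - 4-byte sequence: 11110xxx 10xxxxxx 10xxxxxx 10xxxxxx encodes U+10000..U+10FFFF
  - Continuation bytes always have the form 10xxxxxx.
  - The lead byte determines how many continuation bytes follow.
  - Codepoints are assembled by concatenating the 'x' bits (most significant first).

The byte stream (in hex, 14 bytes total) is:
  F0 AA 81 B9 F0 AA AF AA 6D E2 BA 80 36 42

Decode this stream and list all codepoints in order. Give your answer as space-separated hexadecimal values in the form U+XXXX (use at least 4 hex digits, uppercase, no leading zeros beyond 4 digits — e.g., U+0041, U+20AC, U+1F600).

Byte[0]=F0: 4-byte lead, need 3 cont bytes. acc=0x0
Byte[1]=AA: continuation. acc=(acc<<6)|0x2A=0x2A
Byte[2]=81: continuation. acc=(acc<<6)|0x01=0xA81
Byte[3]=B9: continuation. acc=(acc<<6)|0x39=0x2A079
Completed: cp=U+2A079 (starts at byte 0)
Byte[4]=F0: 4-byte lead, need 3 cont bytes. acc=0x0
Byte[5]=AA: continuation. acc=(acc<<6)|0x2A=0x2A
Byte[6]=AF: continuation. acc=(acc<<6)|0x2F=0xAAF
Byte[7]=AA: continuation. acc=(acc<<6)|0x2A=0x2ABEA
Completed: cp=U+2ABEA (starts at byte 4)
Byte[8]=6D: 1-byte ASCII. cp=U+006D
Byte[9]=E2: 3-byte lead, need 2 cont bytes. acc=0x2
Byte[10]=BA: continuation. acc=(acc<<6)|0x3A=0xBA
Byte[11]=80: continuation. acc=(acc<<6)|0x00=0x2E80
Completed: cp=U+2E80 (starts at byte 9)
Byte[12]=36: 1-byte ASCII. cp=U+0036
Byte[13]=42: 1-byte ASCII. cp=U+0042

Answer: U+2A079 U+2ABEA U+006D U+2E80 U+0036 U+0042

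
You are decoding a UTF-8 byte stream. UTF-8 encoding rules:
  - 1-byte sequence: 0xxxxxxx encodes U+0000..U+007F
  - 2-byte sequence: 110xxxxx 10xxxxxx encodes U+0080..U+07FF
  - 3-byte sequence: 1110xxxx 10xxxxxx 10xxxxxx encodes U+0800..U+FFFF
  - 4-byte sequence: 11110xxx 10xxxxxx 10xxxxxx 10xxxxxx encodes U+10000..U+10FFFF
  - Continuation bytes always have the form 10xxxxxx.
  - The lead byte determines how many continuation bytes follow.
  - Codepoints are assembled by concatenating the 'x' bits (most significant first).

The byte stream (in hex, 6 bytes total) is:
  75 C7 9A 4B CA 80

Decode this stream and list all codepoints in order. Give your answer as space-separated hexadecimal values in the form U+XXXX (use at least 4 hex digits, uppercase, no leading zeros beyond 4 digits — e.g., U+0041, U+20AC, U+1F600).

Answer: U+0075 U+01DA U+004B U+0280

Derivation:
Byte[0]=75: 1-byte ASCII. cp=U+0075
Byte[1]=C7: 2-byte lead, need 1 cont bytes. acc=0x7
Byte[2]=9A: continuation. acc=(acc<<6)|0x1A=0x1DA
Completed: cp=U+01DA (starts at byte 1)
Byte[3]=4B: 1-byte ASCII. cp=U+004B
Byte[4]=CA: 2-byte lead, need 1 cont bytes. acc=0xA
Byte[5]=80: continuation. acc=(acc<<6)|0x00=0x280
Completed: cp=U+0280 (starts at byte 4)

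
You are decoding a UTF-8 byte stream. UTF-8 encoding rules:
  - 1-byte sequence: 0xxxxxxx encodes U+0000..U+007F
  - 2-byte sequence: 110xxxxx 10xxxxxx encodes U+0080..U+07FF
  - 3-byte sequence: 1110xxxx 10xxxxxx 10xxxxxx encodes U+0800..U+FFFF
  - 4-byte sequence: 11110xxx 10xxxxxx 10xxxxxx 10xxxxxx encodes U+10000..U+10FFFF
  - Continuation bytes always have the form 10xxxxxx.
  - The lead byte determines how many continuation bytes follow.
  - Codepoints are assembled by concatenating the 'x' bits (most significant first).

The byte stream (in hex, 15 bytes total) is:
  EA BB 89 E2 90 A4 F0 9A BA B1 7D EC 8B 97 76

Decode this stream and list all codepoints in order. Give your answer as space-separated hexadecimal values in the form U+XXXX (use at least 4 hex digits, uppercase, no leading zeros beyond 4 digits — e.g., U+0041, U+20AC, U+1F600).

Answer: U+AEC9 U+2424 U+1AEB1 U+007D U+C2D7 U+0076

Derivation:
Byte[0]=EA: 3-byte lead, need 2 cont bytes. acc=0xA
Byte[1]=BB: continuation. acc=(acc<<6)|0x3B=0x2BB
Byte[2]=89: continuation. acc=(acc<<6)|0x09=0xAEC9
Completed: cp=U+AEC9 (starts at byte 0)
Byte[3]=E2: 3-byte lead, need 2 cont bytes. acc=0x2
Byte[4]=90: continuation. acc=(acc<<6)|0x10=0x90
Byte[5]=A4: continuation. acc=(acc<<6)|0x24=0x2424
Completed: cp=U+2424 (starts at byte 3)
Byte[6]=F0: 4-byte lead, need 3 cont bytes. acc=0x0
Byte[7]=9A: continuation. acc=(acc<<6)|0x1A=0x1A
Byte[8]=BA: continuation. acc=(acc<<6)|0x3A=0x6BA
Byte[9]=B1: continuation. acc=(acc<<6)|0x31=0x1AEB1
Completed: cp=U+1AEB1 (starts at byte 6)
Byte[10]=7D: 1-byte ASCII. cp=U+007D
Byte[11]=EC: 3-byte lead, need 2 cont bytes. acc=0xC
Byte[12]=8B: continuation. acc=(acc<<6)|0x0B=0x30B
Byte[13]=97: continuation. acc=(acc<<6)|0x17=0xC2D7
Completed: cp=U+C2D7 (starts at byte 11)
Byte[14]=76: 1-byte ASCII. cp=U+0076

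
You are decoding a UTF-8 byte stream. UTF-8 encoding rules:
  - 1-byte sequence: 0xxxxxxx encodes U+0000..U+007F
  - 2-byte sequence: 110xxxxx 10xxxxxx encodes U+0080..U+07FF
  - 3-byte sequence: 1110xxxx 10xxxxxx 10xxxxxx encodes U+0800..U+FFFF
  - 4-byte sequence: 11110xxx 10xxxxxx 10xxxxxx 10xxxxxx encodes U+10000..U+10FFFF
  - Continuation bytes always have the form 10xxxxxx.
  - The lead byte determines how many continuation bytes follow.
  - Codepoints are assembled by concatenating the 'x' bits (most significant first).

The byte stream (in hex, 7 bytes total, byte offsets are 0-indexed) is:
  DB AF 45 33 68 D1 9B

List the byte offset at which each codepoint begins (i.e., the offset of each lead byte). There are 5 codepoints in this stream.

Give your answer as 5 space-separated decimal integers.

Answer: 0 2 3 4 5

Derivation:
Byte[0]=DB: 2-byte lead, need 1 cont bytes. acc=0x1B
Byte[1]=AF: continuation. acc=(acc<<6)|0x2F=0x6EF
Completed: cp=U+06EF (starts at byte 0)
Byte[2]=45: 1-byte ASCII. cp=U+0045
Byte[3]=33: 1-byte ASCII. cp=U+0033
Byte[4]=68: 1-byte ASCII. cp=U+0068
Byte[5]=D1: 2-byte lead, need 1 cont bytes. acc=0x11
Byte[6]=9B: continuation. acc=(acc<<6)|0x1B=0x45B
Completed: cp=U+045B (starts at byte 5)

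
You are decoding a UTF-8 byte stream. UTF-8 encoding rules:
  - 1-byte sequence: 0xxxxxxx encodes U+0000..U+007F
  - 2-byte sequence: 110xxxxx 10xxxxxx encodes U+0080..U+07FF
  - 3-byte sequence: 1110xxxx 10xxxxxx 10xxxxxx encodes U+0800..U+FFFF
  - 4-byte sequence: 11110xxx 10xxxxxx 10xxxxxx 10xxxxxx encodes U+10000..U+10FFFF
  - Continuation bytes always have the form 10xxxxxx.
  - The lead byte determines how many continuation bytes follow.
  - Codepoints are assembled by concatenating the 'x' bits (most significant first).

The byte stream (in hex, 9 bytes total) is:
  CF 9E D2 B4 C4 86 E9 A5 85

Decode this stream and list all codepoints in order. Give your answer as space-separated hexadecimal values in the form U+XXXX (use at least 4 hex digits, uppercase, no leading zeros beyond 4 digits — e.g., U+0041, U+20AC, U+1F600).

Byte[0]=CF: 2-byte lead, need 1 cont bytes. acc=0xF
Byte[1]=9E: continuation. acc=(acc<<6)|0x1E=0x3DE
Completed: cp=U+03DE (starts at byte 0)
Byte[2]=D2: 2-byte lead, need 1 cont bytes. acc=0x12
Byte[3]=B4: continuation. acc=(acc<<6)|0x34=0x4B4
Completed: cp=U+04B4 (starts at byte 2)
Byte[4]=C4: 2-byte lead, need 1 cont bytes. acc=0x4
Byte[5]=86: continuation. acc=(acc<<6)|0x06=0x106
Completed: cp=U+0106 (starts at byte 4)
Byte[6]=E9: 3-byte lead, need 2 cont bytes. acc=0x9
Byte[7]=A5: continuation. acc=(acc<<6)|0x25=0x265
Byte[8]=85: continuation. acc=(acc<<6)|0x05=0x9945
Completed: cp=U+9945 (starts at byte 6)

Answer: U+03DE U+04B4 U+0106 U+9945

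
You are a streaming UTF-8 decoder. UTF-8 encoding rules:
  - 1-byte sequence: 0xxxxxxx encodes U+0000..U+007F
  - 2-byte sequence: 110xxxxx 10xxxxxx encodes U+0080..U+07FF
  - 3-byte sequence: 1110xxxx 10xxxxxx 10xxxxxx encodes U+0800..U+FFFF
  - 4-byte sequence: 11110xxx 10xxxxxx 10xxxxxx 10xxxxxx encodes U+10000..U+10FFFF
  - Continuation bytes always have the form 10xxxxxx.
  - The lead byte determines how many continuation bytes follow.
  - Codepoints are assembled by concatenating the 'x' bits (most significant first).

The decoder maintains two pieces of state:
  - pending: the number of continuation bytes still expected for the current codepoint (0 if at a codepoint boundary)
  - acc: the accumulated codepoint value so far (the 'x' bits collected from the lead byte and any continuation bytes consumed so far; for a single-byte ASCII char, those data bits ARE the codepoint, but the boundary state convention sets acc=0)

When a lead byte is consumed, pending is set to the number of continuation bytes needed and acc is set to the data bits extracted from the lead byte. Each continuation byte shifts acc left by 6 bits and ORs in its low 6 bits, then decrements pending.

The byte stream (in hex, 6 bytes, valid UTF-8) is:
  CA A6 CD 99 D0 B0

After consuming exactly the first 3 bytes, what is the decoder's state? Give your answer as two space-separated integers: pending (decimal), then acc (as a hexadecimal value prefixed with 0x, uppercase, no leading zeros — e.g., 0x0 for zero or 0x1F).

Answer: 1 0xD

Derivation:
Byte[0]=CA: 2-byte lead. pending=1, acc=0xA
Byte[1]=A6: continuation. acc=(acc<<6)|0x26=0x2A6, pending=0
Byte[2]=CD: 2-byte lead. pending=1, acc=0xD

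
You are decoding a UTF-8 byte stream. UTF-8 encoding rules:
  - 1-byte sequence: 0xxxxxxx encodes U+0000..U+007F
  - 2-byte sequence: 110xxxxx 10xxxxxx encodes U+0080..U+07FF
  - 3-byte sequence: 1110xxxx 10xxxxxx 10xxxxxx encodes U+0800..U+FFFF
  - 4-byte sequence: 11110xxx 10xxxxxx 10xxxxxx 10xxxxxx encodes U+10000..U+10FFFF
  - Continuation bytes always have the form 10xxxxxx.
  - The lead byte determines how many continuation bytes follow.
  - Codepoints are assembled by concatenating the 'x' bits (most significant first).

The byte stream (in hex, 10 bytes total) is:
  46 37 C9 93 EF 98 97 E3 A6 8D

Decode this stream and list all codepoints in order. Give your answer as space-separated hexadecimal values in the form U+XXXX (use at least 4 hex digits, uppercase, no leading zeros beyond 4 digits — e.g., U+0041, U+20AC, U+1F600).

Byte[0]=46: 1-byte ASCII. cp=U+0046
Byte[1]=37: 1-byte ASCII. cp=U+0037
Byte[2]=C9: 2-byte lead, need 1 cont bytes. acc=0x9
Byte[3]=93: continuation. acc=(acc<<6)|0x13=0x253
Completed: cp=U+0253 (starts at byte 2)
Byte[4]=EF: 3-byte lead, need 2 cont bytes. acc=0xF
Byte[5]=98: continuation. acc=(acc<<6)|0x18=0x3D8
Byte[6]=97: continuation. acc=(acc<<6)|0x17=0xF617
Completed: cp=U+F617 (starts at byte 4)
Byte[7]=E3: 3-byte lead, need 2 cont bytes. acc=0x3
Byte[8]=A6: continuation. acc=(acc<<6)|0x26=0xE6
Byte[9]=8D: continuation. acc=(acc<<6)|0x0D=0x398D
Completed: cp=U+398D (starts at byte 7)

Answer: U+0046 U+0037 U+0253 U+F617 U+398D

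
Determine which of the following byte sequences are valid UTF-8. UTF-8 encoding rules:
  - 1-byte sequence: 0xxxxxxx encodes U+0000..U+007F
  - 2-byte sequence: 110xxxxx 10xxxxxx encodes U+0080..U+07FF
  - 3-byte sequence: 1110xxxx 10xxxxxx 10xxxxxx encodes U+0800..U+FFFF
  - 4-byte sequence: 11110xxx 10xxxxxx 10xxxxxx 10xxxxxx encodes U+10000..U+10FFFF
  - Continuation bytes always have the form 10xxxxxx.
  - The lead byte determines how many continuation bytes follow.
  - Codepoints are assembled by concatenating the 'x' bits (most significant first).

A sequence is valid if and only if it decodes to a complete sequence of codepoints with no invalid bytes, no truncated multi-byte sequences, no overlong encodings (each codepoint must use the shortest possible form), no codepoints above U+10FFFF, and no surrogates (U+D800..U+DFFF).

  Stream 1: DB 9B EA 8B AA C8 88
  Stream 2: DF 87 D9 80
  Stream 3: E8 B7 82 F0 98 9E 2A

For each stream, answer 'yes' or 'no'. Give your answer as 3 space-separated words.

Answer: yes yes no

Derivation:
Stream 1: decodes cleanly. VALID
Stream 2: decodes cleanly. VALID
Stream 3: error at byte offset 6. INVALID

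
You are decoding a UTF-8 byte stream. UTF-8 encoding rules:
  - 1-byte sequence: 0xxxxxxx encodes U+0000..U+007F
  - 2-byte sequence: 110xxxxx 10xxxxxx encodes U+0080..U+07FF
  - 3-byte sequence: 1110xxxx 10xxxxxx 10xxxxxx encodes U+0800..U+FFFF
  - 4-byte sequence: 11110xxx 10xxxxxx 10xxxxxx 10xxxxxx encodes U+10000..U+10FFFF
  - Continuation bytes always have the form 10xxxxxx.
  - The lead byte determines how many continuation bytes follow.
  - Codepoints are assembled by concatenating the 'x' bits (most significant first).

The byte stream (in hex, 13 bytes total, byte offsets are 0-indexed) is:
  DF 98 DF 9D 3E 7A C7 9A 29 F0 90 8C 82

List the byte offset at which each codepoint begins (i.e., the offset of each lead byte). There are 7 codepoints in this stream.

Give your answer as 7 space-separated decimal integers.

Byte[0]=DF: 2-byte lead, need 1 cont bytes. acc=0x1F
Byte[1]=98: continuation. acc=(acc<<6)|0x18=0x7D8
Completed: cp=U+07D8 (starts at byte 0)
Byte[2]=DF: 2-byte lead, need 1 cont bytes. acc=0x1F
Byte[3]=9D: continuation. acc=(acc<<6)|0x1D=0x7DD
Completed: cp=U+07DD (starts at byte 2)
Byte[4]=3E: 1-byte ASCII. cp=U+003E
Byte[5]=7A: 1-byte ASCII. cp=U+007A
Byte[6]=C7: 2-byte lead, need 1 cont bytes. acc=0x7
Byte[7]=9A: continuation. acc=(acc<<6)|0x1A=0x1DA
Completed: cp=U+01DA (starts at byte 6)
Byte[8]=29: 1-byte ASCII. cp=U+0029
Byte[9]=F0: 4-byte lead, need 3 cont bytes. acc=0x0
Byte[10]=90: continuation. acc=(acc<<6)|0x10=0x10
Byte[11]=8C: continuation. acc=(acc<<6)|0x0C=0x40C
Byte[12]=82: continuation. acc=(acc<<6)|0x02=0x10302
Completed: cp=U+10302 (starts at byte 9)

Answer: 0 2 4 5 6 8 9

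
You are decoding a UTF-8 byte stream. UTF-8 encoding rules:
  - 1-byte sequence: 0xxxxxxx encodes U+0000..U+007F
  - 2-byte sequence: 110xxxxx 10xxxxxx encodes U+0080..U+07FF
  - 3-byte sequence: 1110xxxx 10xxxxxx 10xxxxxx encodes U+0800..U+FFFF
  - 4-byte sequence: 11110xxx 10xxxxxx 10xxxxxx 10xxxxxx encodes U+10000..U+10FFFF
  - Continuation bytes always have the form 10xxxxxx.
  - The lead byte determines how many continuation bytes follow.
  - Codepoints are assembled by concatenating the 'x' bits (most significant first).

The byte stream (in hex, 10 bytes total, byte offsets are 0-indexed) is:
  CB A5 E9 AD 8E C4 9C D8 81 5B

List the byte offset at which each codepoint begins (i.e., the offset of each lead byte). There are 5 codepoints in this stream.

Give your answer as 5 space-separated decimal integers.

Answer: 0 2 5 7 9

Derivation:
Byte[0]=CB: 2-byte lead, need 1 cont bytes. acc=0xB
Byte[1]=A5: continuation. acc=(acc<<6)|0x25=0x2E5
Completed: cp=U+02E5 (starts at byte 0)
Byte[2]=E9: 3-byte lead, need 2 cont bytes. acc=0x9
Byte[3]=AD: continuation. acc=(acc<<6)|0x2D=0x26D
Byte[4]=8E: continuation. acc=(acc<<6)|0x0E=0x9B4E
Completed: cp=U+9B4E (starts at byte 2)
Byte[5]=C4: 2-byte lead, need 1 cont bytes. acc=0x4
Byte[6]=9C: continuation. acc=(acc<<6)|0x1C=0x11C
Completed: cp=U+011C (starts at byte 5)
Byte[7]=D8: 2-byte lead, need 1 cont bytes. acc=0x18
Byte[8]=81: continuation. acc=(acc<<6)|0x01=0x601
Completed: cp=U+0601 (starts at byte 7)
Byte[9]=5B: 1-byte ASCII. cp=U+005B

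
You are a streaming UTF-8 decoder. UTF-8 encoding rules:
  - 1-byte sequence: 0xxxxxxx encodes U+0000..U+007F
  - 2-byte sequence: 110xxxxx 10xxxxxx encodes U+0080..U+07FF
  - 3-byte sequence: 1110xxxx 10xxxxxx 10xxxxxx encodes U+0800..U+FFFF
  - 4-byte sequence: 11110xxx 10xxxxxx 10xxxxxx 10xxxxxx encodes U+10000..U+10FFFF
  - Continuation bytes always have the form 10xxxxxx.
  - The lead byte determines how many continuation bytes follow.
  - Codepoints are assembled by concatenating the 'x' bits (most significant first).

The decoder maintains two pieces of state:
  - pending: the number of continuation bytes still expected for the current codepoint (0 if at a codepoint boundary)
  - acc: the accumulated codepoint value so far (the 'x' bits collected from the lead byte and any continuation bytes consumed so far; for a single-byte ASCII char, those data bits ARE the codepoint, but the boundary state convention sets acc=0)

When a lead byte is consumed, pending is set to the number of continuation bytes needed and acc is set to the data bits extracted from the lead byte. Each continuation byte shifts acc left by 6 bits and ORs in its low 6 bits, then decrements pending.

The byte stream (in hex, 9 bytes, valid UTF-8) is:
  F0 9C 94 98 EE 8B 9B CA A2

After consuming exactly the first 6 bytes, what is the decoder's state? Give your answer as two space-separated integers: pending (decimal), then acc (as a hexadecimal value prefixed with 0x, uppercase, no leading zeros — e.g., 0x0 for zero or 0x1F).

Answer: 1 0x38B

Derivation:
Byte[0]=F0: 4-byte lead. pending=3, acc=0x0
Byte[1]=9C: continuation. acc=(acc<<6)|0x1C=0x1C, pending=2
Byte[2]=94: continuation. acc=(acc<<6)|0x14=0x714, pending=1
Byte[3]=98: continuation. acc=(acc<<6)|0x18=0x1C518, pending=0
Byte[4]=EE: 3-byte lead. pending=2, acc=0xE
Byte[5]=8B: continuation. acc=(acc<<6)|0x0B=0x38B, pending=1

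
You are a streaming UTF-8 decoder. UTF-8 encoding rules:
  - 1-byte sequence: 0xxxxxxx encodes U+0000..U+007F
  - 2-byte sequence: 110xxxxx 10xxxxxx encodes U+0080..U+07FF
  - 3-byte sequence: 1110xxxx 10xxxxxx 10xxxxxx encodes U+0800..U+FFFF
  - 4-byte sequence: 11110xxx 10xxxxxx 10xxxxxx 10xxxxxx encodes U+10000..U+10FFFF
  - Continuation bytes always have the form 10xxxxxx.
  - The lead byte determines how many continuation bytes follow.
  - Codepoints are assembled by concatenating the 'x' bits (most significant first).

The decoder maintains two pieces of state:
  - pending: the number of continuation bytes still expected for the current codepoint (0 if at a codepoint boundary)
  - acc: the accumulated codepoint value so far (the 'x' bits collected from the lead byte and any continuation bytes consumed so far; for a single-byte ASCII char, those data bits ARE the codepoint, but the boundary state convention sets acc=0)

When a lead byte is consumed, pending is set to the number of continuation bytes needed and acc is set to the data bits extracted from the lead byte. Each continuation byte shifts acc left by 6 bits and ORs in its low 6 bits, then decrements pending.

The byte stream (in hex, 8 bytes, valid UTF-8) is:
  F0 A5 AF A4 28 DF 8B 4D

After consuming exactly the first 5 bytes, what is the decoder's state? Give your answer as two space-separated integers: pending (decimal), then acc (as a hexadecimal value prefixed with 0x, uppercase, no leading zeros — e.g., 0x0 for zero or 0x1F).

Byte[0]=F0: 4-byte lead. pending=3, acc=0x0
Byte[1]=A5: continuation. acc=(acc<<6)|0x25=0x25, pending=2
Byte[2]=AF: continuation. acc=(acc<<6)|0x2F=0x96F, pending=1
Byte[3]=A4: continuation. acc=(acc<<6)|0x24=0x25BE4, pending=0
Byte[4]=28: 1-byte. pending=0, acc=0x0

Answer: 0 0x0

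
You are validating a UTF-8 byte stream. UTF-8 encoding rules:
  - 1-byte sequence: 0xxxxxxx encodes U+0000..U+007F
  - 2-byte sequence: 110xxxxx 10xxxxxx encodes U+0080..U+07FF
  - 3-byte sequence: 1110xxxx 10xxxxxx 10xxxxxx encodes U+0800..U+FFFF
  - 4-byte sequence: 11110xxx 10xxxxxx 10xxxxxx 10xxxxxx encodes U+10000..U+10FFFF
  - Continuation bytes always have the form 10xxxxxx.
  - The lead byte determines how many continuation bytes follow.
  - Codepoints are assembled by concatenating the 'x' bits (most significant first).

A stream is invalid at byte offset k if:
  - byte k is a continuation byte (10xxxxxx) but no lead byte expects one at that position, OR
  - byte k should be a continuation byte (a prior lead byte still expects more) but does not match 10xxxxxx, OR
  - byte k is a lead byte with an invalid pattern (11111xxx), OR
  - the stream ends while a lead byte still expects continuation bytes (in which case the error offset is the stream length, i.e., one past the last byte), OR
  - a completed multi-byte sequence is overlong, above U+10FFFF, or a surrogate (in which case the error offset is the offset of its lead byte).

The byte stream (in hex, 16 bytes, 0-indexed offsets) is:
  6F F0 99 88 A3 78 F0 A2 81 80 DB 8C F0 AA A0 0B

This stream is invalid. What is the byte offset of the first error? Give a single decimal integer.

Answer: 15

Derivation:
Byte[0]=6F: 1-byte ASCII. cp=U+006F
Byte[1]=F0: 4-byte lead, need 3 cont bytes. acc=0x0
Byte[2]=99: continuation. acc=(acc<<6)|0x19=0x19
Byte[3]=88: continuation. acc=(acc<<6)|0x08=0x648
Byte[4]=A3: continuation. acc=(acc<<6)|0x23=0x19223
Completed: cp=U+19223 (starts at byte 1)
Byte[5]=78: 1-byte ASCII. cp=U+0078
Byte[6]=F0: 4-byte lead, need 3 cont bytes. acc=0x0
Byte[7]=A2: continuation. acc=(acc<<6)|0x22=0x22
Byte[8]=81: continuation. acc=(acc<<6)|0x01=0x881
Byte[9]=80: continuation. acc=(acc<<6)|0x00=0x22040
Completed: cp=U+22040 (starts at byte 6)
Byte[10]=DB: 2-byte lead, need 1 cont bytes. acc=0x1B
Byte[11]=8C: continuation. acc=(acc<<6)|0x0C=0x6CC
Completed: cp=U+06CC (starts at byte 10)
Byte[12]=F0: 4-byte lead, need 3 cont bytes. acc=0x0
Byte[13]=AA: continuation. acc=(acc<<6)|0x2A=0x2A
Byte[14]=A0: continuation. acc=(acc<<6)|0x20=0xAA0
Byte[15]=0B: expected 10xxxxxx continuation. INVALID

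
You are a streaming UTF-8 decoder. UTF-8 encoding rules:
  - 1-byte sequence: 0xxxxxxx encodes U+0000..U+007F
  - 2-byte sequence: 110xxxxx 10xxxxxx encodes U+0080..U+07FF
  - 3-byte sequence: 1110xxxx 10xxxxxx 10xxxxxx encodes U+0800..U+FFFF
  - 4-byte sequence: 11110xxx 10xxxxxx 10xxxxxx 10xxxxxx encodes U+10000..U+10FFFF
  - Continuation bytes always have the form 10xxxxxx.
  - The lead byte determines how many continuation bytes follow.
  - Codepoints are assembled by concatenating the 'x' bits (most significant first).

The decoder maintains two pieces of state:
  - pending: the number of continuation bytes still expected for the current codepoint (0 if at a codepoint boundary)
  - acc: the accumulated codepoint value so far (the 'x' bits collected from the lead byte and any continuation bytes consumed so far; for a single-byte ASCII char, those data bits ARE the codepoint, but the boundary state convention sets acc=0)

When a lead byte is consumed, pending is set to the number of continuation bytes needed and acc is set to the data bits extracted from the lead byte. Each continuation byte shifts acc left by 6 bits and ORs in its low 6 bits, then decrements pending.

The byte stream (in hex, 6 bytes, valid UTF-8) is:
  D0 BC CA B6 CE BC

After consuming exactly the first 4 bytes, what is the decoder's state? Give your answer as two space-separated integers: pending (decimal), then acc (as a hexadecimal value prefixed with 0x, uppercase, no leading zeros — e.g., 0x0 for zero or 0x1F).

Answer: 0 0x2B6

Derivation:
Byte[0]=D0: 2-byte lead. pending=1, acc=0x10
Byte[1]=BC: continuation. acc=(acc<<6)|0x3C=0x43C, pending=0
Byte[2]=CA: 2-byte lead. pending=1, acc=0xA
Byte[3]=B6: continuation. acc=(acc<<6)|0x36=0x2B6, pending=0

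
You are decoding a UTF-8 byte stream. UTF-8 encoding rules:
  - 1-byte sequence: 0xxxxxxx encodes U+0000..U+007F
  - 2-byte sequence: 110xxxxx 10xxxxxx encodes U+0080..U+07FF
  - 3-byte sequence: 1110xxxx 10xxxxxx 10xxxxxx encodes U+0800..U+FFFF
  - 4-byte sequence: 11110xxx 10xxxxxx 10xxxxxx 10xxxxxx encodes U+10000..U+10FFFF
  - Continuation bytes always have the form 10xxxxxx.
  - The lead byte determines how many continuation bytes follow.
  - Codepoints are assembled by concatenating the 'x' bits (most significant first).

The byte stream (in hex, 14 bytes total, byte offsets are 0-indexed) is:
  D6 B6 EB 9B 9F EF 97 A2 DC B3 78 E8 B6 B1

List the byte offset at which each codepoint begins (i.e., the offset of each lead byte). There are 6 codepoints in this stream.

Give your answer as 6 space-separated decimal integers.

Answer: 0 2 5 8 10 11

Derivation:
Byte[0]=D6: 2-byte lead, need 1 cont bytes. acc=0x16
Byte[1]=B6: continuation. acc=(acc<<6)|0x36=0x5B6
Completed: cp=U+05B6 (starts at byte 0)
Byte[2]=EB: 3-byte lead, need 2 cont bytes. acc=0xB
Byte[3]=9B: continuation. acc=(acc<<6)|0x1B=0x2DB
Byte[4]=9F: continuation. acc=(acc<<6)|0x1F=0xB6DF
Completed: cp=U+B6DF (starts at byte 2)
Byte[5]=EF: 3-byte lead, need 2 cont bytes. acc=0xF
Byte[6]=97: continuation. acc=(acc<<6)|0x17=0x3D7
Byte[7]=A2: continuation. acc=(acc<<6)|0x22=0xF5E2
Completed: cp=U+F5E2 (starts at byte 5)
Byte[8]=DC: 2-byte lead, need 1 cont bytes. acc=0x1C
Byte[9]=B3: continuation. acc=(acc<<6)|0x33=0x733
Completed: cp=U+0733 (starts at byte 8)
Byte[10]=78: 1-byte ASCII. cp=U+0078
Byte[11]=E8: 3-byte lead, need 2 cont bytes. acc=0x8
Byte[12]=B6: continuation. acc=(acc<<6)|0x36=0x236
Byte[13]=B1: continuation. acc=(acc<<6)|0x31=0x8DB1
Completed: cp=U+8DB1 (starts at byte 11)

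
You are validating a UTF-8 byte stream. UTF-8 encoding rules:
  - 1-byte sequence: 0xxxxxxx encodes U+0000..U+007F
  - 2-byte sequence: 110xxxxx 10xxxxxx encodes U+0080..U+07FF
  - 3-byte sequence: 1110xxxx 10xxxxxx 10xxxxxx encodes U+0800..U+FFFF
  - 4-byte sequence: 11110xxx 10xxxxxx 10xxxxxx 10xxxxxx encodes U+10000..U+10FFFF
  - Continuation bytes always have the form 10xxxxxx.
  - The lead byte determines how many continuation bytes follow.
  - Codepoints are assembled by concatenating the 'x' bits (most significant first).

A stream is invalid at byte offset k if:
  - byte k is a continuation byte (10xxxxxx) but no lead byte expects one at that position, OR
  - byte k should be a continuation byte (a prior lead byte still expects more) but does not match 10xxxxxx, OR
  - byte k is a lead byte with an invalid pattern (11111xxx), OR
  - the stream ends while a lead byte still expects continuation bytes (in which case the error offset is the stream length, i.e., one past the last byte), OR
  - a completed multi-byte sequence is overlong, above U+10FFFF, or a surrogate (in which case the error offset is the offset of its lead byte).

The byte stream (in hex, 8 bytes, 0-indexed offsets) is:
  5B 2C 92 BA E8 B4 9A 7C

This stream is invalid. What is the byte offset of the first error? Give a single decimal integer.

Byte[0]=5B: 1-byte ASCII. cp=U+005B
Byte[1]=2C: 1-byte ASCII. cp=U+002C
Byte[2]=92: INVALID lead byte (not 0xxx/110x/1110/11110)

Answer: 2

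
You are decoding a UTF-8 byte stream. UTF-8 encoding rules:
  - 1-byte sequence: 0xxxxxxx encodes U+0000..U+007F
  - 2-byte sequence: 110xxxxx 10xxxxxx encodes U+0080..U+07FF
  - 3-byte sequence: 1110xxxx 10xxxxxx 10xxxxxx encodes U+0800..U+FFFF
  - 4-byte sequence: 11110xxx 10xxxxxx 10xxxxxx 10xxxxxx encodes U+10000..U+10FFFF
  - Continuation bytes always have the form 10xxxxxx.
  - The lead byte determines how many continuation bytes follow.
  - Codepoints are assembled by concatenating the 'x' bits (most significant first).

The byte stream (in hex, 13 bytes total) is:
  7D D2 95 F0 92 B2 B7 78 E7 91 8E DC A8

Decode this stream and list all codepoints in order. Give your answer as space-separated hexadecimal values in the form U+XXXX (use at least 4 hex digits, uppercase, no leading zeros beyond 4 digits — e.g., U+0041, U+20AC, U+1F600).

Byte[0]=7D: 1-byte ASCII. cp=U+007D
Byte[1]=D2: 2-byte lead, need 1 cont bytes. acc=0x12
Byte[2]=95: continuation. acc=(acc<<6)|0x15=0x495
Completed: cp=U+0495 (starts at byte 1)
Byte[3]=F0: 4-byte lead, need 3 cont bytes. acc=0x0
Byte[4]=92: continuation. acc=(acc<<6)|0x12=0x12
Byte[5]=B2: continuation. acc=(acc<<6)|0x32=0x4B2
Byte[6]=B7: continuation. acc=(acc<<6)|0x37=0x12CB7
Completed: cp=U+12CB7 (starts at byte 3)
Byte[7]=78: 1-byte ASCII. cp=U+0078
Byte[8]=E7: 3-byte lead, need 2 cont bytes. acc=0x7
Byte[9]=91: continuation. acc=(acc<<6)|0x11=0x1D1
Byte[10]=8E: continuation. acc=(acc<<6)|0x0E=0x744E
Completed: cp=U+744E (starts at byte 8)
Byte[11]=DC: 2-byte lead, need 1 cont bytes. acc=0x1C
Byte[12]=A8: continuation. acc=(acc<<6)|0x28=0x728
Completed: cp=U+0728 (starts at byte 11)

Answer: U+007D U+0495 U+12CB7 U+0078 U+744E U+0728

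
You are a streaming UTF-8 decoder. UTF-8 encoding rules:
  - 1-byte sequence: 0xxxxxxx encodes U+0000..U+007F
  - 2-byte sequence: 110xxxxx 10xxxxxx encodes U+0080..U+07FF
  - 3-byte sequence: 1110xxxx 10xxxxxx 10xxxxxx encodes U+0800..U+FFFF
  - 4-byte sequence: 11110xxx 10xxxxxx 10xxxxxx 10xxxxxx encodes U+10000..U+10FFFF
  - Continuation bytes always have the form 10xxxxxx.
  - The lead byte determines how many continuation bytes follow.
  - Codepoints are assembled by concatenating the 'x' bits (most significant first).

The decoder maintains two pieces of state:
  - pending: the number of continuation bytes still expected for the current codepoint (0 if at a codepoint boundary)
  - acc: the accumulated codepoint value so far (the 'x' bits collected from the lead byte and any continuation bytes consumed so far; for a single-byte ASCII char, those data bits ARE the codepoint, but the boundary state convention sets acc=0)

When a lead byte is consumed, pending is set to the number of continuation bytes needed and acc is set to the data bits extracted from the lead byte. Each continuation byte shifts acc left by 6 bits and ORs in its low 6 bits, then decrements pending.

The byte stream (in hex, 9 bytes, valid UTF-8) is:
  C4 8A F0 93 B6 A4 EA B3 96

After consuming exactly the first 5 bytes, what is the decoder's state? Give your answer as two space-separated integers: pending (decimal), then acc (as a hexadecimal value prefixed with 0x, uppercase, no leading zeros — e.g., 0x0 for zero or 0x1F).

Answer: 1 0x4F6

Derivation:
Byte[0]=C4: 2-byte lead. pending=1, acc=0x4
Byte[1]=8A: continuation. acc=(acc<<6)|0x0A=0x10A, pending=0
Byte[2]=F0: 4-byte lead. pending=3, acc=0x0
Byte[3]=93: continuation. acc=(acc<<6)|0x13=0x13, pending=2
Byte[4]=B6: continuation. acc=(acc<<6)|0x36=0x4F6, pending=1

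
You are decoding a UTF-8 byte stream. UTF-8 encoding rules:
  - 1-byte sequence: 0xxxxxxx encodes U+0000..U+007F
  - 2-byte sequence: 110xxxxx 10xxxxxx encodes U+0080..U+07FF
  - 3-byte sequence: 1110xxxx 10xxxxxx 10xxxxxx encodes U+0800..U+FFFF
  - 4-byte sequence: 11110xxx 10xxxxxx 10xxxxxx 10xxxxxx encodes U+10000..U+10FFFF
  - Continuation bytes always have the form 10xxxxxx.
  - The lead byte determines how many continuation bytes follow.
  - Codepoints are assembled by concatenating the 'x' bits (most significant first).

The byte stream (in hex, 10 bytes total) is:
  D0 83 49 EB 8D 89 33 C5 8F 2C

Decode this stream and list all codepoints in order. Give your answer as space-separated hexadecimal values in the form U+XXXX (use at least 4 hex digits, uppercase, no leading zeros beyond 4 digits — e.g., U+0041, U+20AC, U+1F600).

Byte[0]=D0: 2-byte lead, need 1 cont bytes. acc=0x10
Byte[1]=83: continuation. acc=(acc<<6)|0x03=0x403
Completed: cp=U+0403 (starts at byte 0)
Byte[2]=49: 1-byte ASCII. cp=U+0049
Byte[3]=EB: 3-byte lead, need 2 cont bytes. acc=0xB
Byte[4]=8D: continuation. acc=(acc<<6)|0x0D=0x2CD
Byte[5]=89: continuation. acc=(acc<<6)|0x09=0xB349
Completed: cp=U+B349 (starts at byte 3)
Byte[6]=33: 1-byte ASCII. cp=U+0033
Byte[7]=C5: 2-byte lead, need 1 cont bytes. acc=0x5
Byte[8]=8F: continuation. acc=(acc<<6)|0x0F=0x14F
Completed: cp=U+014F (starts at byte 7)
Byte[9]=2C: 1-byte ASCII. cp=U+002C

Answer: U+0403 U+0049 U+B349 U+0033 U+014F U+002C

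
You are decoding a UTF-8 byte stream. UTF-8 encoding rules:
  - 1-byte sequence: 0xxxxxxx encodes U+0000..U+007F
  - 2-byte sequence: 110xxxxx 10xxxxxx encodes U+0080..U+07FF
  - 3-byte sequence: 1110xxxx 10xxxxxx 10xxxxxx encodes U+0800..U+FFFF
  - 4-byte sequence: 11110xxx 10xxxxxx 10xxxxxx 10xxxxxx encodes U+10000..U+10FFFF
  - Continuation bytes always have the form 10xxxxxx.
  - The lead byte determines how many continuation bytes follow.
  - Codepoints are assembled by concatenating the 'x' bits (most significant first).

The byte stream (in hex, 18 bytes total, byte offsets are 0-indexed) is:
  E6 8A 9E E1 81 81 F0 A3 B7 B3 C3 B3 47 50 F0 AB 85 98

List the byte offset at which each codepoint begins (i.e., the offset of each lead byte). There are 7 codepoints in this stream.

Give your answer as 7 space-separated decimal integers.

Byte[0]=E6: 3-byte lead, need 2 cont bytes. acc=0x6
Byte[1]=8A: continuation. acc=(acc<<6)|0x0A=0x18A
Byte[2]=9E: continuation. acc=(acc<<6)|0x1E=0x629E
Completed: cp=U+629E (starts at byte 0)
Byte[3]=E1: 3-byte lead, need 2 cont bytes. acc=0x1
Byte[4]=81: continuation. acc=(acc<<6)|0x01=0x41
Byte[5]=81: continuation. acc=(acc<<6)|0x01=0x1041
Completed: cp=U+1041 (starts at byte 3)
Byte[6]=F0: 4-byte lead, need 3 cont bytes. acc=0x0
Byte[7]=A3: continuation. acc=(acc<<6)|0x23=0x23
Byte[8]=B7: continuation. acc=(acc<<6)|0x37=0x8F7
Byte[9]=B3: continuation. acc=(acc<<6)|0x33=0x23DF3
Completed: cp=U+23DF3 (starts at byte 6)
Byte[10]=C3: 2-byte lead, need 1 cont bytes. acc=0x3
Byte[11]=B3: continuation. acc=(acc<<6)|0x33=0xF3
Completed: cp=U+00F3 (starts at byte 10)
Byte[12]=47: 1-byte ASCII. cp=U+0047
Byte[13]=50: 1-byte ASCII. cp=U+0050
Byte[14]=F0: 4-byte lead, need 3 cont bytes. acc=0x0
Byte[15]=AB: continuation. acc=(acc<<6)|0x2B=0x2B
Byte[16]=85: continuation. acc=(acc<<6)|0x05=0xAC5
Byte[17]=98: continuation. acc=(acc<<6)|0x18=0x2B158
Completed: cp=U+2B158 (starts at byte 14)

Answer: 0 3 6 10 12 13 14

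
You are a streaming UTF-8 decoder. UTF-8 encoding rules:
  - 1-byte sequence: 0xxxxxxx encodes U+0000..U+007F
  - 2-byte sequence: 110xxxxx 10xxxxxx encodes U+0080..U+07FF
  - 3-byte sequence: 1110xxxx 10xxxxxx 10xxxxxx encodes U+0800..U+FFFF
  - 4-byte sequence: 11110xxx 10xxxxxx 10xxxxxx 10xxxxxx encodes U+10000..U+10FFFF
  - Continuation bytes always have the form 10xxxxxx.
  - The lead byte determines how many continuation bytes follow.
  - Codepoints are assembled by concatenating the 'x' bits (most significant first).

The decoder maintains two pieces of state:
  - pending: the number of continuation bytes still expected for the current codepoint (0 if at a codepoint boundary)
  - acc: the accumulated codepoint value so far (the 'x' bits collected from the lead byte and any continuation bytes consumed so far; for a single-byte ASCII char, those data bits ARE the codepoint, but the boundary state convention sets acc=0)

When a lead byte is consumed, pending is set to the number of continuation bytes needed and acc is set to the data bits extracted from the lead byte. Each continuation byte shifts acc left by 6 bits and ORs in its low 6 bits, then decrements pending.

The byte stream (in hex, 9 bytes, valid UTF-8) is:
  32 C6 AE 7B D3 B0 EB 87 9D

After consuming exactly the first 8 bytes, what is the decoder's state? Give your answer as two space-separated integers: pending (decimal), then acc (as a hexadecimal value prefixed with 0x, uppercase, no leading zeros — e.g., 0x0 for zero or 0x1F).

Byte[0]=32: 1-byte. pending=0, acc=0x0
Byte[1]=C6: 2-byte lead. pending=1, acc=0x6
Byte[2]=AE: continuation. acc=(acc<<6)|0x2E=0x1AE, pending=0
Byte[3]=7B: 1-byte. pending=0, acc=0x0
Byte[4]=D3: 2-byte lead. pending=1, acc=0x13
Byte[5]=B0: continuation. acc=(acc<<6)|0x30=0x4F0, pending=0
Byte[6]=EB: 3-byte lead. pending=2, acc=0xB
Byte[7]=87: continuation. acc=(acc<<6)|0x07=0x2C7, pending=1

Answer: 1 0x2C7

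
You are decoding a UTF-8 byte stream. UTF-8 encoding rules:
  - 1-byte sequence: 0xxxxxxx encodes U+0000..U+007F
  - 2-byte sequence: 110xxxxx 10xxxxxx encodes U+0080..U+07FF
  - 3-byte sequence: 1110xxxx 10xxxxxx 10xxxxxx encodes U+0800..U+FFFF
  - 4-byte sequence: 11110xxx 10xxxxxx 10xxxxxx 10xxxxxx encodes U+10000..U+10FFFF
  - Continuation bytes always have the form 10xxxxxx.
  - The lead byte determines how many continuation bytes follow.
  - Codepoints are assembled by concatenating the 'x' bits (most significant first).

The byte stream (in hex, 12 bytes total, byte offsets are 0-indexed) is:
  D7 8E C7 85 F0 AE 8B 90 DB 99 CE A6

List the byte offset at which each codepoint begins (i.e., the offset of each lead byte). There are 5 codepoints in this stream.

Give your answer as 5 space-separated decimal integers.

Byte[0]=D7: 2-byte lead, need 1 cont bytes. acc=0x17
Byte[1]=8E: continuation. acc=(acc<<6)|0x0E=0x5CE
Completed: cp=U+05CE (starts at byte 0)
Byte[2]=C7: 2-byte lead, need 1 cont bytes. acc=0x7
Byte[3]=85: continuation. acc=(acc<<6)|0x05=0x1C5
Completed: cp=U+01C5 (starts at byte 2)
Byte[4]=F0: 4-byte lead, need 3 cont bytes. acc=0x0
Byte[5]=AE: continuation. acc=(acc<<6)|0x2E=0x2E
Byte[6]=8B: continuation. acc=(acc<<6)|0x0B=0xB8B
Byte[7]=90: continuation. acc=(acc<<6)|0x10=0x2E2D0
Completed: cp=U+2E2D0 (starts at byte 4)
Byte[8]=DB: 2-byte lead, need 1 cont bytes. acc=0x1B
Byte[9]=99: continuation. acc=(acc<<6)|0x19=0x6D9
Completed: cp=U+06D9 (starts at byte 8)
Byte[10]=CE: 2-byte lead, need 1 cont bytes. acc=0xE
Byte[11]=A6: continuation. acc=(acc<<6)|0x26=0x3A6
Completed: cp=U+03A6 (starts at byte 10)

Answer: 0 2 4 8 10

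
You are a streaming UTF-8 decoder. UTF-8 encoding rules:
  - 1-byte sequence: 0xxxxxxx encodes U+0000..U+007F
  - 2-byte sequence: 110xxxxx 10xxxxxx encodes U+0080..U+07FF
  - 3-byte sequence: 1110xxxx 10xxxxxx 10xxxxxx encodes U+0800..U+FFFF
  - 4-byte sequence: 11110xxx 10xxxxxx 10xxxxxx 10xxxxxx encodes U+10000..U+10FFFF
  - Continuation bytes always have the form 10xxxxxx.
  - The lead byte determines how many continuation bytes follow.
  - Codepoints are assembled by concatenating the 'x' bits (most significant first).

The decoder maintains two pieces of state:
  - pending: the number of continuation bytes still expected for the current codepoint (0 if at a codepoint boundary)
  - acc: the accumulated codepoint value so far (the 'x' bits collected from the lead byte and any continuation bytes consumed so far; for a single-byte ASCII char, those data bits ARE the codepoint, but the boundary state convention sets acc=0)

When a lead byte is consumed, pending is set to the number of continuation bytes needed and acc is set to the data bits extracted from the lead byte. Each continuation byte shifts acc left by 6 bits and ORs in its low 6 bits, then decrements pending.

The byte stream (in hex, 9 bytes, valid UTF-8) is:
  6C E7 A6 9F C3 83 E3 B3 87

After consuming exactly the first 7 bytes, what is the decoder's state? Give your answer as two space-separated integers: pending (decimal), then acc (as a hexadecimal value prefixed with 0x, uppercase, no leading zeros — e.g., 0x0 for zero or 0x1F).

Byte[0]=6C: 1-byte. pending=0, acc=0x0
Byte[1]=E7: 3-byte lead. pending=2, acc=0x7
Byte[2]=A6: continuation. acc=(acc<<6)|0x26=0x1E6, pending=1
Byte[3]=9F: continuation. acc=(acc<<6)|0x1F=0x799F, pending=0
Byte[4]=C3: 2-byte lead. pending=1, acc=0x3
Byte[5]=83: continuation. acc=(acc<<6)|0x03=0xC3, pending=0
Byte[6]=E3: 3-byte lead. pending=2, acc=0x3

Answer: 2 0x3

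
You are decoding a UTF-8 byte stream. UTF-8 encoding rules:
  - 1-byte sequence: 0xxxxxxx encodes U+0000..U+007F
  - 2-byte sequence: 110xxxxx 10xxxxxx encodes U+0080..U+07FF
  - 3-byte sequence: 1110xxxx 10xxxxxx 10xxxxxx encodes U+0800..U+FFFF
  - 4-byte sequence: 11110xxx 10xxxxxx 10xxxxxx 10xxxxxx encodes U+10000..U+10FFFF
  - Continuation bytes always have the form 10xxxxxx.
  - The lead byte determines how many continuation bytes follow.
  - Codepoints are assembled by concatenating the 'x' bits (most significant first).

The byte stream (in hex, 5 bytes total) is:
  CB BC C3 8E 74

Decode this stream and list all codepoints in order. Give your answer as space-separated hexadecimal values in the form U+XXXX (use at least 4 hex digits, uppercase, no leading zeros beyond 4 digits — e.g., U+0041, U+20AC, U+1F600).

Answer: U+02FC U+00CE U+0074

Derivation:
Byte[0]=CB: 2-byte lead, need 1 cont bytes. acc=0xB
Byte[1]=BC: continuation. acc=(acc<<6)|0x3C=0x2FC
Completed: cp=U+02FC (starts at byte 0)
Byte[2]=C3: 2-byte lead, need 1 cont bytes. acc=0x3
Byte[3]=8E: continuation. acc=(acc<<6)|0x0E=0xCE
Completed: cp=U+00CE (starts at byte 2)
Byte[4]=74: 1-byte ASCII. cp=U+0074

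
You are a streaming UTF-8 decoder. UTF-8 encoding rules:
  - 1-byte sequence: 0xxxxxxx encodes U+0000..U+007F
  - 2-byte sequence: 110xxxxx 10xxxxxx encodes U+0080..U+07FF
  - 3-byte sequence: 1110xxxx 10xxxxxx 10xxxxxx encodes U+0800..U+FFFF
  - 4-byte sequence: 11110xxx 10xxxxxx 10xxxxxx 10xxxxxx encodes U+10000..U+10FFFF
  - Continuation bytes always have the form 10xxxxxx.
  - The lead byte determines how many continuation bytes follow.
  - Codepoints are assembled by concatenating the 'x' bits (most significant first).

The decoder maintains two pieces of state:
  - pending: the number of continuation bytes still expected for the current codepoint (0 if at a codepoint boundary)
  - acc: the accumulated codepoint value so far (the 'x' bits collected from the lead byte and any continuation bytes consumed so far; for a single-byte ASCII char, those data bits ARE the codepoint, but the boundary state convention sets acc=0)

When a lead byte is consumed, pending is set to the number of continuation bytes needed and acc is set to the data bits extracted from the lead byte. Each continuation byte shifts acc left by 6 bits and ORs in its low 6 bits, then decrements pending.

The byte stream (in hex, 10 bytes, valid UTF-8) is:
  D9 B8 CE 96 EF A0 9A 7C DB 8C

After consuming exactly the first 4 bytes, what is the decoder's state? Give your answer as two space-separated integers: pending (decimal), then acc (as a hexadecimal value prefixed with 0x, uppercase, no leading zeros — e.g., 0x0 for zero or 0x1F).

Byte[0]=D9: 2-byte lead. pending=1, acc=0x19
Byte[1]=B8: continuation. acc=(acc<<6)|0x38=0x678, pending=0
Byte[2]=CE: 2-byte lead. pending=1, acc=0xE
Byte[3]=96: continuation. acc=(acc<<6)|0x16=0x396, pending=0

Answer: 0 0x396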